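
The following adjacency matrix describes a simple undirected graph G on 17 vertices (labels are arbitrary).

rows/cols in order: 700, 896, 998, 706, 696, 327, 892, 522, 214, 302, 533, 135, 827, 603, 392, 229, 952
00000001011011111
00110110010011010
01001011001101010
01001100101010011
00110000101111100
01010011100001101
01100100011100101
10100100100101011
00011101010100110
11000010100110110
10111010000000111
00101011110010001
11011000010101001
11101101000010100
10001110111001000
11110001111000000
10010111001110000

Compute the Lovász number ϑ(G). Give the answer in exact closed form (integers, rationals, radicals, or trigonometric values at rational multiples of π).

Vertex 522 has 8 neighbors: 700, 998, 327, 214, 135, 603, 229, 952.
N(952) = {700, 706, 327, 892, 522, 533, 135, 827}, |N(952)| = 8.
Vertex 827 has 8 neighbors: 700, 896, 706, 696, 302, 135, 603, 952.
deg(700) = 8; N(700) = {522, 302, 533, 827, 603, 392, 229, 952}.
17-vertex 8-regular graph: strongly regular (17,8,3,4).
The 3 distinct eigenvalues: [8.0, 1.561553, -2.561553].
ϑ = −N·λ_min/(λ_max−λ_min) = −17·(-sqrt(17)/2 - 1/2)/(8−(-sqrt(17)/2 - 1/2)) = sqrt(17).
ϑ(G) ≈ 4.12310563.

sqrt(17)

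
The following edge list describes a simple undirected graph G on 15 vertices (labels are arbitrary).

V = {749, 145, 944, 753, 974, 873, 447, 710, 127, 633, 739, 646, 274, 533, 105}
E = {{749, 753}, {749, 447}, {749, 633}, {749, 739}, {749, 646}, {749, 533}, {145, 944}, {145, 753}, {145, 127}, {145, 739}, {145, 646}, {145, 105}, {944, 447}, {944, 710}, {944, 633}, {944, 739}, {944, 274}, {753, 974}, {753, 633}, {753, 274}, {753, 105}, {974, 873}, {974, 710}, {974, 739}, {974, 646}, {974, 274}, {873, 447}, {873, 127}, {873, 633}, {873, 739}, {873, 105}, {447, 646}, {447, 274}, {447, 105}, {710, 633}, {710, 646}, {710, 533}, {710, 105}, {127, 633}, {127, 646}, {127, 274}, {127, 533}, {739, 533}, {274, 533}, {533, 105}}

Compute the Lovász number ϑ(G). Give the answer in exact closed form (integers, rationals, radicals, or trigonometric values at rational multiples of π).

5

deg(105) = 6; N(105) = {145, 753, 873, 447, 710, 533}.
deg(533) = 6; N(533) = {749, 710, 127, 739, 274, 105}.
N(646) = {749, 145, 974, 447, 710, 127}, |N(646)| = 6.
Vertex 739 has 6 neighbors: 749, 145, 944, 974, 873, 533.
15-vertex 6-regular graph: this is K(6,2), the Kneser graph.
The 3 distinct eigenvalues: [6.0, 1.0, -3.0].
With N=15: ϑ(G) = 15·(-1*(-3))/(6−(-3)) = 5.
Numerically 5.0000000.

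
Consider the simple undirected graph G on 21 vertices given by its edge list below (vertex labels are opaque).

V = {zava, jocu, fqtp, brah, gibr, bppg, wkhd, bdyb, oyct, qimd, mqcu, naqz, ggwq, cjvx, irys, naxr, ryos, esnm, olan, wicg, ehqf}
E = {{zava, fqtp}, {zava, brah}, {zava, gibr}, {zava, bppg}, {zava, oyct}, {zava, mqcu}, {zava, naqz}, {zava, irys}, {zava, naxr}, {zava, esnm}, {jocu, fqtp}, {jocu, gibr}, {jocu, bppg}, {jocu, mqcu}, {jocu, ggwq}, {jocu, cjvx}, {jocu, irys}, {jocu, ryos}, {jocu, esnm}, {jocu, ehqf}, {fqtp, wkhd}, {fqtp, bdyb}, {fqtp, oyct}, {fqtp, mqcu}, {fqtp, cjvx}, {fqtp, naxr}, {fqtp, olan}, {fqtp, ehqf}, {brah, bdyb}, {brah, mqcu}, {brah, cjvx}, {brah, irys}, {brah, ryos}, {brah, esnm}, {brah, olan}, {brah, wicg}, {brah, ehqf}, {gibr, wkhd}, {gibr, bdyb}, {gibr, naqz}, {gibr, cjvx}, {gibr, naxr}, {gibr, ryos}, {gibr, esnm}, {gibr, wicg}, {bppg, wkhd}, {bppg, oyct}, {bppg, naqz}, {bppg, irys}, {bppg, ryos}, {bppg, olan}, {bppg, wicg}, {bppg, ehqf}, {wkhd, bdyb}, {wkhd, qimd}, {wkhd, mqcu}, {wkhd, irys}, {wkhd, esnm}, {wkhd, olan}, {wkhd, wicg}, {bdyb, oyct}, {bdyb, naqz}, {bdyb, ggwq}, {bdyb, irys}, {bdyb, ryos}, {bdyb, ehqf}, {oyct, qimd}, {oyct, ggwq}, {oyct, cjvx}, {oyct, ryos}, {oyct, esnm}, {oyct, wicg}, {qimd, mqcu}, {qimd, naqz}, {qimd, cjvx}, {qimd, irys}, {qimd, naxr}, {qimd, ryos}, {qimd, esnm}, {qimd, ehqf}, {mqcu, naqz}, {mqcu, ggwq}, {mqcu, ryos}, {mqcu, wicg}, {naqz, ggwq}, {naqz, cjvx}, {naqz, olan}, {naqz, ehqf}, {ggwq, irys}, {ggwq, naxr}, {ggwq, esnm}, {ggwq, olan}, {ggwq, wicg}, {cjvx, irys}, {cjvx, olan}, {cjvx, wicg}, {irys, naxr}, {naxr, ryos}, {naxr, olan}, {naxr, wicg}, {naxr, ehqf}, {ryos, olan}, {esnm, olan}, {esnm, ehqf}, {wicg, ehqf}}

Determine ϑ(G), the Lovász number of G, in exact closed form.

deg(ggwq) = 10; N(ggwq) = {jocu, bdyb, oyct, mqcu, naqz, irys, naxr, esnm, olan, wicg}.
N(wicg) = {brah, gibr, bppg, wkhd, oyct, mqcu, ggwq, cjvx, naxr, ehqf}, |N(wicg)| = 10.
N(zava) = {fqtp, brah, gibr, bppg, oyct, mqcu, naqz, irys, naxr, esnm}, |N(zava)| = 10.
deg(wkhd) = 10; N(wkhd) = {fqtp, gibr, bppg, bdyb, qimd, mqcu, irys, esnm, olan, wicg}.
Regular of degree 10 on 21 vertices: Kneser-type, 2-subsets of [7].
Distinct eigenvalues (to 4 d.p.): [10.0, 1.0, -4.0].
ϑ = −N·λ_min/(λ_max−λ_min) = −21·(-4)/(10−(-4)) = 6.
ϑ(G) ≈ 6.0000.

6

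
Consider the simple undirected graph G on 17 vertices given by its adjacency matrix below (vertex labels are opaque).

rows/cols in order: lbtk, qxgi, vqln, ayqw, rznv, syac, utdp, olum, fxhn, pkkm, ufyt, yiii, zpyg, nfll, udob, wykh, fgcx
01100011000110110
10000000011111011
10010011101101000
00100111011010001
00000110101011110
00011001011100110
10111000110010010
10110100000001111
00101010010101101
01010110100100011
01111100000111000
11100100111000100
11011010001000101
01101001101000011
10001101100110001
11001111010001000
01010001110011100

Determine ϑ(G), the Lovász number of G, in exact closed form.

Vertex fgcx has 8 neighbors: qxgi, ayqw, olum, fxhn, pkkm, zpyg, nfll, udob.
N(rznv) = {syac, utdp, fxhn, ufyt, zpyg, nfll, udob, wykh}, |N(rznv)| = 8.
Vertex vqln has 8 neighbors: lbtk, ayqw, utdp, olum, fxhn, ufyt, yiii, nfll.
Vertex udob has 8 neighbors: lbtk, rznv, syac, olum, fxhn, yiii, zpyg, fgcx.
17-vertex 8-regular graph: strongly regular (17,8,3,4).
spec(A) ≈ [8.0, 1.56155, -2.56155] (distinct, 5 d.p.).
With N=17: ϑ(G) = 17·(-(-sqrt(17)/2 - 1/2))/(8−(-sqrt(17)/2 - 1/2)) = sqrt(17).
= 4.123106… (decimal).

sqrt(17)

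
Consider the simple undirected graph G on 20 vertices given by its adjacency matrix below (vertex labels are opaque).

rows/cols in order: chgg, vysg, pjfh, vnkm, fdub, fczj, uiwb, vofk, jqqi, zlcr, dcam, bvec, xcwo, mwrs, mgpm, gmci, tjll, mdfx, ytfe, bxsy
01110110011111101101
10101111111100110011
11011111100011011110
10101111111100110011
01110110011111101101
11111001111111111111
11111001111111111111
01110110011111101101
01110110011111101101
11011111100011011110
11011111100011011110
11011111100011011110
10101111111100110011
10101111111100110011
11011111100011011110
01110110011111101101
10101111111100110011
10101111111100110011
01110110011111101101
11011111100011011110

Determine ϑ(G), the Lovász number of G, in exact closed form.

6

Vertex vysg has 14 neighbors: chgg, pjfh, fdub, fczj, uiwb, vofk, jqqi, zlcr, dcam, bvec, mgpm, gmci, ytfe, bxsy.
N(uiwb) = {chgg, vysg, pjfh, vnkm, fdub, vofk, jqqi, zlcr, dcam, bvec, xcwo, mwrs, mgpm, gmci, tjll, mdfx, ytfe, bxsy}, |N(uiwb)| = 18.
N(pjfh) = {chgg, vysg, vnkm, fdub, fczj, uiwb, vofk, jqqi, xcwo, mwrs, gmci, tjll, mdfx, ytfe}, |N(pjfh)| = 14.
N(jqqi) = {vysg, pjfh, vnkm, fczj, uiwb, zlcr, dcam, bvec, xcwo, mwrs, mgpm, tjll, mdfx, bxsy}, |N(jqqi)| = 14.
Complete multipartite on [6, 6, 6, 2]: sandwich collapses at ϑ=6.
≈ 6.0000000 (to 7 d.p.).
Check 6 ≤ 6 ≤ 6: collapsed.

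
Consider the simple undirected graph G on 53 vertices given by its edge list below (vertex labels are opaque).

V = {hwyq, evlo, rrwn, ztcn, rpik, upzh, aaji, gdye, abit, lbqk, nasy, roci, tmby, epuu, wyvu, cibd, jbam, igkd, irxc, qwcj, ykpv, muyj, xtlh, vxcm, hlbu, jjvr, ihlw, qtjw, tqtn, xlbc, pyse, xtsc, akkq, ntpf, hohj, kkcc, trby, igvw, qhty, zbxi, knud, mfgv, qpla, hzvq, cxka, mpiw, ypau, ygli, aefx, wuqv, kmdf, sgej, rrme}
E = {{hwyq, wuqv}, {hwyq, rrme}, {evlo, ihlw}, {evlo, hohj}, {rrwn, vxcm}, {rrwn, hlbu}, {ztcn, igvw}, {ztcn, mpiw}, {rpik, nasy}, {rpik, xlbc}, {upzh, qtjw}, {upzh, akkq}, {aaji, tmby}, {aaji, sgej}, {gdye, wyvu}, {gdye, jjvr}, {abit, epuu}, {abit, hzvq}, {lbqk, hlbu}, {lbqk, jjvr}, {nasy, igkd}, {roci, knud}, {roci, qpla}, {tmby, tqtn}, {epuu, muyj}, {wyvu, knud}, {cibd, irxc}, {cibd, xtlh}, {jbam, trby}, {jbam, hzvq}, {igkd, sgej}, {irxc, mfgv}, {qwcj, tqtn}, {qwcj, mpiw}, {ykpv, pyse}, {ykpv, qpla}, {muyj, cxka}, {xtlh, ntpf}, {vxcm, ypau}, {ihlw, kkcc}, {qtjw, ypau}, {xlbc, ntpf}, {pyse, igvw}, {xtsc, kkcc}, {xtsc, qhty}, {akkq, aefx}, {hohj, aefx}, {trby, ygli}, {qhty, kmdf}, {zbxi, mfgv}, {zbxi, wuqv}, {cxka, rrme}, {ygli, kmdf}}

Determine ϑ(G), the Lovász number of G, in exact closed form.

53*cos(pi/53)/(cos(pi/53) + 1)

Vertex zbxi has 2 neighbors: mfgv, wuqv.
Vertex knud has 2 neighbors: roci, wyvu.
N(gdye) = {wyvu, jjvr}, |N(gdye)| = 2.
Vertex epuu has 2 neighbors: abit, muyj.
Regular of degree 2 on 53 vertices: connected 2-regular on 53 ⇒ C_{53}.
The 27 distinct eigenvalues: [2.0, 1.985962, 1.944046, 1.874839, 1.779314, 1.658811, 1.515022, 1.349966, 1.165959, 0.965584, 0.751655, 0.527174, 0.295293, 0.059267, -0.177592, -0.411957, -0.64054, -0.86013, -1.067647, -1.260176, -1.435015, -1.589709, -1.722087, -1.830291, -1.912802, -1.968461, -1.996487].
ϑ = −N·λ_min/(λ_max−λ_min) = −53·(-2*cos(pi/53))/(2−(-2*cos(pi/53))) = 53*cos(pi/53)/(cos(pi/53) + 1).
≈ 26.4767090 (to 7 d.p.).
26 ≤ 53*cos(pi/53)/(cos(pi/53) + 1) ≤ 27: both strict.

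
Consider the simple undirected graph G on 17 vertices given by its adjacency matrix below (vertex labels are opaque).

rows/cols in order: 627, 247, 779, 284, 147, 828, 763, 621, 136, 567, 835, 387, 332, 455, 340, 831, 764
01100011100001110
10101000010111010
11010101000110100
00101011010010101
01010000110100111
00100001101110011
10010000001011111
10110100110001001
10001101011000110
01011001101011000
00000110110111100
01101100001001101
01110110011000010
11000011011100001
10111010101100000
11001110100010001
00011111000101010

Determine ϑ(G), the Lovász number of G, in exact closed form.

Vertex 763 has 8 neighbors: 627, 284, 835, 332, 455, 340, 831, 764.
deg(621) = 8; N(621) = {627, 779, 284, 828, 136, 567, 455, 764}.
deg(764) = 8; N(764) = {284, 147, 828, 763, 621, 387, 455, 831}.
deg(779) = 8; N(779) = {627, 247, 284, 828, 621, 387, 332, 340}.
17-vertex 8-regular graph: SR(17,8,3,4) — a Paley graph.
Distinct eigenvalues (to 5 d.p.): [8.0, 1.56155, -2.56155].
−17·(-sqrt(17)/2 - 1/2) / ((8)−(-sqrt(17)/2 - 1/2)) = sqrt(17) = ϑ(G).
ϑ(G) ≈ 4.1231056.

sqrt(17)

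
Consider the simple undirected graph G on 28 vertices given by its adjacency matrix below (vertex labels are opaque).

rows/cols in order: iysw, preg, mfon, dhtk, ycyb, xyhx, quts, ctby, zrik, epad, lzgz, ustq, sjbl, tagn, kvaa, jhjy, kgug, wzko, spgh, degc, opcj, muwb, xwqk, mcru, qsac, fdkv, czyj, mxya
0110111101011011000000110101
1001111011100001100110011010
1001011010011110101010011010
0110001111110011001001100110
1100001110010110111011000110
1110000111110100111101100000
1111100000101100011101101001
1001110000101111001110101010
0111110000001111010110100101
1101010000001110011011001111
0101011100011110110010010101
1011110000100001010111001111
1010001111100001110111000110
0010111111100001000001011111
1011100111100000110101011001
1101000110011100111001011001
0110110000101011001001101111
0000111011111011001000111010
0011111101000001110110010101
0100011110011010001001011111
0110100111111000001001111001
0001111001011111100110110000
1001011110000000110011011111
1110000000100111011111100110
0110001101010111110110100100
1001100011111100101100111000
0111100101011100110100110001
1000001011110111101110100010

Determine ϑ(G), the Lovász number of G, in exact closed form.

Vertex xyhx has 15 neighbors: iysw, preg, mfon, ctby, zrik, epad, lzgz, ustq, tagn, kgug, wzko, spgh, degc, muwb, xwqk.
Vertex qsac has 15 neighbors: preg, mfon, quts, ctby, epad, ustq, tagn, kvaa, jhjy, kgug, wzko, degc, opcj, xwqk, fdkv.
deg(mfon) = 15; N(mfon) = {iysw, dhtk, xyhx, quts, zrik, ustq, sjbl, tagn, kvaa, kgug, spgh, opcj, mcru, qsac, czyj}.
Vertex mxya has 15 neighbors: iysw, quts, zrik, epad, lzgz, ustq, tagn, kvaa, jhjy, kgug, spgh, degc, opcj, xwqk, czyj.
28-vertex 15-regular graph: Kneser K(8,2) on C(8,2)=28 vertices.
Distinct eigenvalues (to 5 d.p.): [15.0, 1.0, -5.0].
With N=28: ϑ(G) = 28·(-1*(-5))/(15−(-5)) = 7.
Numerically 7.00000000.

7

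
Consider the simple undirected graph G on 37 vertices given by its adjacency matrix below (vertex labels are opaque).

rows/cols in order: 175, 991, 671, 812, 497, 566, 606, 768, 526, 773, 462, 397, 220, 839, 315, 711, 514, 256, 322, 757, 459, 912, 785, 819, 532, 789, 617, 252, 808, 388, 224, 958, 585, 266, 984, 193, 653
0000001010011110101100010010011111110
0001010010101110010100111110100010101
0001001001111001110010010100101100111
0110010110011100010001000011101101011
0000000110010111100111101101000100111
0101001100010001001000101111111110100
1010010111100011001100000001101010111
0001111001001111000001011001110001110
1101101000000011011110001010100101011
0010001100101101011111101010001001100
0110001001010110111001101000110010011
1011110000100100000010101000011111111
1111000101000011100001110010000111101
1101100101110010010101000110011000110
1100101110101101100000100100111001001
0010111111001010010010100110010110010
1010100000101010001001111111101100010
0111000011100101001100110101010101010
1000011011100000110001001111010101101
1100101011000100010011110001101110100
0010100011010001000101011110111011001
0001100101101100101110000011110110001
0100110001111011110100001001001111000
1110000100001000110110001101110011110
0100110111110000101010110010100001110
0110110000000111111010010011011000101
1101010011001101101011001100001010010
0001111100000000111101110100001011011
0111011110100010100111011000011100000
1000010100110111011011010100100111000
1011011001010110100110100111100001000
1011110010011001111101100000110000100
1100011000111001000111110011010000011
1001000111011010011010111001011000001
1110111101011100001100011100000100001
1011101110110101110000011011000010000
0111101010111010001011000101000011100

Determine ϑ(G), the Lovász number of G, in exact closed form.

N(315) = {175, 991, 497, 606, 768, 526, 462, 220, 839, 711, 514, 785, 789, 808, 388, 224, 266, 653}, |N(315)| = 18.
deg(617) = 18; N(617) = {175, 991, 812, 566, 526, 773, 220, 839, 711, 514, 322, 459, 912, 532, 789, 224, 585, 193}.
N(459) = {671, 497, 526, 773, 397, 711, 757, 912, 819, 532, 789, 617, 808, 388, 224, 585, 266, 653}, |N(459)| = 18.
N(991) = {812, 566, 526, 462, 220, 839, 315, 256, 757, 785, 819, 532, 789, 617, 808, 585, 984, 653}, |N(991)| = 18.
Regular of degree 18 on 37 vertices: strongly regular (37,18,8,9).
The 3 distinct eigenvalues: [18.0, 2.5414, -3.5414].
ϑ = −N·λ_min/(λ_max−λ_min) = −37·(-sqrt(37)/2 - 1/2)/(18−(-sqrt(37)/2 - 1/2)) = sqrt(37).
ϑ(G) ≈ 6.0828.

sqrt(37)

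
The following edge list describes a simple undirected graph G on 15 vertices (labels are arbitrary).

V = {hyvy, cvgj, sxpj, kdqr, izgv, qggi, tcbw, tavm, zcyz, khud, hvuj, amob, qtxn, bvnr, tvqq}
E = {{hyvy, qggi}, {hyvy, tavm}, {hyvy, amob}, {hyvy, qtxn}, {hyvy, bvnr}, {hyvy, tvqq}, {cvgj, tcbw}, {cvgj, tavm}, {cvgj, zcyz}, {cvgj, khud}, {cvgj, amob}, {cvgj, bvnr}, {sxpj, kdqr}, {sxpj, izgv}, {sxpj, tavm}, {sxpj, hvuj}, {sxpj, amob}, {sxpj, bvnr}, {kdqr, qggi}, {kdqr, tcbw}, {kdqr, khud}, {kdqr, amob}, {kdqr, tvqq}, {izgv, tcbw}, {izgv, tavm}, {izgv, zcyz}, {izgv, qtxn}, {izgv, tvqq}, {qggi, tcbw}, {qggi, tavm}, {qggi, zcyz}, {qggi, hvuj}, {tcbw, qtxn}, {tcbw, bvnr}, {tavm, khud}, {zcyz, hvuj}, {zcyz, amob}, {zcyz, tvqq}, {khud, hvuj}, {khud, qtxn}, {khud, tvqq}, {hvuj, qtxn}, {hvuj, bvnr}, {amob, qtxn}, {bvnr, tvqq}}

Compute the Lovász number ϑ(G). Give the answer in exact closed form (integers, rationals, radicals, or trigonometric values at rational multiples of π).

5

deg(tcbw) = 6; N(tcbw) = {cvgj, kdqr, izgv, qggi, qtxn, bvnr}.
N(bvnr) = {hyvy, cvgj, sxpj, tcbw, hvuj, tvqq}, |N(bvnr)| = 6.
N(zcyz) = {cvgj, izgv, qggi, hvuj, amob, tvqq}, |N(zcyz)| = 6.
Vertex tvqq has 6 neighbors: hyvy, kdqr, izgv, zcyz, khud, bvnr.
6-regular, N=15; this is K(6,2), the Kneser graph.
A has 3 distinct eigenvalues ≈ [6.0, 1.0, -3.0].
Lovász (edge-transitive): ϑ = −15·(-3)/((6)−(-3)) = 5.
≈ 5.00000000 (to 8 d.p.).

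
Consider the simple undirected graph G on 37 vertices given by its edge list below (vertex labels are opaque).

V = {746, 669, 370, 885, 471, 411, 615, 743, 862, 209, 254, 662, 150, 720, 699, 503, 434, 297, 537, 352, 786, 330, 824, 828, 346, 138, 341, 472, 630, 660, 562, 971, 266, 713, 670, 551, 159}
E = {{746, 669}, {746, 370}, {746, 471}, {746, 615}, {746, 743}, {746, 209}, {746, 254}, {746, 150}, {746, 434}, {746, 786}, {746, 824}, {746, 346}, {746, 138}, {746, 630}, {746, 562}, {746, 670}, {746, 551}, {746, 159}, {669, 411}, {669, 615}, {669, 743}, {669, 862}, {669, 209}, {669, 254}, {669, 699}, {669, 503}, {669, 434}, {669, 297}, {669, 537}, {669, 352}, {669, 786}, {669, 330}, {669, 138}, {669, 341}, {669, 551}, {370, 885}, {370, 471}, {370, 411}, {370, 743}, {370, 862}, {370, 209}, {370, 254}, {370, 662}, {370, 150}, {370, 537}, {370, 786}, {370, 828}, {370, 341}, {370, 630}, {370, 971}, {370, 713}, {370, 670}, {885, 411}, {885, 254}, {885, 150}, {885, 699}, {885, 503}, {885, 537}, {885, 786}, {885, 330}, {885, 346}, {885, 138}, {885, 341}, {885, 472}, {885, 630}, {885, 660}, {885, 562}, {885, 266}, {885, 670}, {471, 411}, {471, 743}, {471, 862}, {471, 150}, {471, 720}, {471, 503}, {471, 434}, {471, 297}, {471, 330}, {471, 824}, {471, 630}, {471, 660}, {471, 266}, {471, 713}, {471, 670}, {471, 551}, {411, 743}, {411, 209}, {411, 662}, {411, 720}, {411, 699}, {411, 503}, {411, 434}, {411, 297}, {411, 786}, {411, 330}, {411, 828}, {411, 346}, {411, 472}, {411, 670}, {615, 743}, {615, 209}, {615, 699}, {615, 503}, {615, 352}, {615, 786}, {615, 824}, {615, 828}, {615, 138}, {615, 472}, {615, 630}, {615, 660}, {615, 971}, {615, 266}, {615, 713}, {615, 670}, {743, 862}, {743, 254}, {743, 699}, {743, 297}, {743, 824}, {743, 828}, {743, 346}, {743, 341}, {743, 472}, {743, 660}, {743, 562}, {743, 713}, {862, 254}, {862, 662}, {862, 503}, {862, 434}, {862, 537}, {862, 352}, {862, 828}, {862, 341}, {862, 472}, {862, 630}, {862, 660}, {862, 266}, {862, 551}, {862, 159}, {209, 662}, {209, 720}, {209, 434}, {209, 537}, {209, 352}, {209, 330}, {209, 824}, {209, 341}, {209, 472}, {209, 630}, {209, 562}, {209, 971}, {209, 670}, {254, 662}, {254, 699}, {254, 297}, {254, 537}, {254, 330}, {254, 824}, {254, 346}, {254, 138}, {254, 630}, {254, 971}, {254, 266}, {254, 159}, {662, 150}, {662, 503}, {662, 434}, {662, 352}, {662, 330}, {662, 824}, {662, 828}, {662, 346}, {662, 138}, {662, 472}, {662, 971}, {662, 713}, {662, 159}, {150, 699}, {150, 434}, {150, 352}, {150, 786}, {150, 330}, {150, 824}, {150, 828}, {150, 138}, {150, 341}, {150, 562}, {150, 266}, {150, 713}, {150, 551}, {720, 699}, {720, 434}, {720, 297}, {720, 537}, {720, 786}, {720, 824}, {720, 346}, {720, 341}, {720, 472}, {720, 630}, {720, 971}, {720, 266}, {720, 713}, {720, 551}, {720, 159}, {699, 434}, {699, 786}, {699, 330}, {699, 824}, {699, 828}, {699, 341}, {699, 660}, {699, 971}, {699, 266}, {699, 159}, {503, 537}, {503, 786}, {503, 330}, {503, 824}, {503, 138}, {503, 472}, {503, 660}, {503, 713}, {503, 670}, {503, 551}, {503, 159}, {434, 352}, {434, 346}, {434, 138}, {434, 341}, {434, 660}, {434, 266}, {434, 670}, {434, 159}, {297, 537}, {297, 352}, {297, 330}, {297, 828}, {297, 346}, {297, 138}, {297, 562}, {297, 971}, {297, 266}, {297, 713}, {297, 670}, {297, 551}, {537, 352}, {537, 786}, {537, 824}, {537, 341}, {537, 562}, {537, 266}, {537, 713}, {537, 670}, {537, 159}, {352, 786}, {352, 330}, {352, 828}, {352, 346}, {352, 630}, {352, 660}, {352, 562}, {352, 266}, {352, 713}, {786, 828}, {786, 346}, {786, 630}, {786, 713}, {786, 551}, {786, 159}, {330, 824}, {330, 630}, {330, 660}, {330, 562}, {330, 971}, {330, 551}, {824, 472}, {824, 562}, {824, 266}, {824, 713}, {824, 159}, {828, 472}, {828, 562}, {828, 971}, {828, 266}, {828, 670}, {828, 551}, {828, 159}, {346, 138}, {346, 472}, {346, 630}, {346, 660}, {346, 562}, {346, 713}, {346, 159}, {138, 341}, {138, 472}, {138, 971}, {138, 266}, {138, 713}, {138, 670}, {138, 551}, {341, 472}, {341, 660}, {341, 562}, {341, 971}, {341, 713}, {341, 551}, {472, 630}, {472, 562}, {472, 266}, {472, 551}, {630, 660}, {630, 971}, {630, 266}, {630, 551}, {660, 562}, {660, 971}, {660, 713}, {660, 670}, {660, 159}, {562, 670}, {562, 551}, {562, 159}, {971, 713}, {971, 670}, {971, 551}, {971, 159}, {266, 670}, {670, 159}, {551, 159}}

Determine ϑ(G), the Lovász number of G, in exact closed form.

sqrt(37)

Vertex 824 has 18 neighbors: 746, 471, 615, 743, 209, 254, 662, 150, 720, 699, 503, 537, 330, 472, 562, 266, 713, 159.
deg(551) = 18; N(551) = {746, 669, 471, 862, 150, 720, 503, 297, 786, 330, 828, 138, 341, 472, 630, 562, 971, 159}.
N(266) = {885, 471, 615, 862, 254, 150, 720, 699, 434, 297, 537, 352, 824, 828, 138, 472, 630, 670}, |N(266)| = 18.
Vertex 346 has 18 neighbors: 746, 885, 411, 743, 254, 662, 720, 434, 297, 352, 786, 138, 472, 630, 660, 562, 713, 159.
18-regular, N=37; SR(37,18,8,9) — a Paley graph.
A has 3 distinct eigenvalues ≈ [18.0, 2.54138, -3.54138].
ϑ = −N·λ_min/(λ_max−λ_min) = −37·(-sqrt(37)/2 - 1/2)/(18−(-sqrt(37)/2 - 1/2)) = sqrt(37).
ϑ(G) ≈ 6.0828.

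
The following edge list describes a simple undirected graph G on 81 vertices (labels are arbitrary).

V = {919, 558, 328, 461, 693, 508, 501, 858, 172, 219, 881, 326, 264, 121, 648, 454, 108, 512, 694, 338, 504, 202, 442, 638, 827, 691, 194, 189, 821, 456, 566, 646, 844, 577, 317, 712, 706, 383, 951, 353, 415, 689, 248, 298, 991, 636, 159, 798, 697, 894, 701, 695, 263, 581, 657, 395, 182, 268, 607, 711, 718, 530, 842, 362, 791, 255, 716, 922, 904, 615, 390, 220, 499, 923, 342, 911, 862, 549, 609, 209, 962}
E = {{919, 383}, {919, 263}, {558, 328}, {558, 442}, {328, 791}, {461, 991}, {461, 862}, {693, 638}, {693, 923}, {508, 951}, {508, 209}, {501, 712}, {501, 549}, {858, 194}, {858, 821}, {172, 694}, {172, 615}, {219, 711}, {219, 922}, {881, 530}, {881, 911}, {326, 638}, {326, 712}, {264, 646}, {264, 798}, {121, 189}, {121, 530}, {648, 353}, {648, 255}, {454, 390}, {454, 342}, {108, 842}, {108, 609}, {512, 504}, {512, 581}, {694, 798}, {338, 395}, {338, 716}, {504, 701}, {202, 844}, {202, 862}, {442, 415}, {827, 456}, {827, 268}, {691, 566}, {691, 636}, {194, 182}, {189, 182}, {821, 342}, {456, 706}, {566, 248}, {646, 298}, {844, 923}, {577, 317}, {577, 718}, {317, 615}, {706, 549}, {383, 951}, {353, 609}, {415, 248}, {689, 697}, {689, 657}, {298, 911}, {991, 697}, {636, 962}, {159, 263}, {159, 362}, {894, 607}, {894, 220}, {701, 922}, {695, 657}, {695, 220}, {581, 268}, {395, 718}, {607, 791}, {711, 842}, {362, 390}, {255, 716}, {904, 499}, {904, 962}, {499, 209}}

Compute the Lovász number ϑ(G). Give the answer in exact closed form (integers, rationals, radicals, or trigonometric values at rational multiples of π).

81*cos(pi/81)/(cos(pi/81) + 1)

deg(504) = 2; N(504) = {512, 701}.
deg(442) = 2; N(442) = {558, 415}.
Vertex 716 has 2 neighbors: 338, 255.
deg(695) = 2; N(695) = {657, 220}.
deg(v) = 2 for all v (|V|=81); a single 81-cycle (edge-transitive).
A has 41 distinct eigenvalues ≈ [2.0, 1.994, 1.976, 1.946, 1.904, 1.851, 1.787, 1.712, 1.627, 1.532, 1.428, 1.315, 1.194, 1.066, 0.932, 0.792, 0.647, 0.499, 0.347, 0.194, 0.039, -0.116, -0.271, -0.423, -0.574, -0.72, -0.863, -1.0, -1.131, -1.256, -1.372, -1.481, -1.581, -1.671, -1.751, -1.821, -1.879, -1.927, -1.963, -1.986, -1.998].
Lovász (edge-transitive): ϑ = −81·(-2*cos(pi/81))/((2)−(-2*cos(pi/81))) = 81*cos(pi/81)/(cos(pi/81) + 1).
= 40.48477… (decimal).
Lovász sandwich 40 ≤ 81*cos(pi/81)/(cos(pi/81) + 1) ≤ 41: both strict.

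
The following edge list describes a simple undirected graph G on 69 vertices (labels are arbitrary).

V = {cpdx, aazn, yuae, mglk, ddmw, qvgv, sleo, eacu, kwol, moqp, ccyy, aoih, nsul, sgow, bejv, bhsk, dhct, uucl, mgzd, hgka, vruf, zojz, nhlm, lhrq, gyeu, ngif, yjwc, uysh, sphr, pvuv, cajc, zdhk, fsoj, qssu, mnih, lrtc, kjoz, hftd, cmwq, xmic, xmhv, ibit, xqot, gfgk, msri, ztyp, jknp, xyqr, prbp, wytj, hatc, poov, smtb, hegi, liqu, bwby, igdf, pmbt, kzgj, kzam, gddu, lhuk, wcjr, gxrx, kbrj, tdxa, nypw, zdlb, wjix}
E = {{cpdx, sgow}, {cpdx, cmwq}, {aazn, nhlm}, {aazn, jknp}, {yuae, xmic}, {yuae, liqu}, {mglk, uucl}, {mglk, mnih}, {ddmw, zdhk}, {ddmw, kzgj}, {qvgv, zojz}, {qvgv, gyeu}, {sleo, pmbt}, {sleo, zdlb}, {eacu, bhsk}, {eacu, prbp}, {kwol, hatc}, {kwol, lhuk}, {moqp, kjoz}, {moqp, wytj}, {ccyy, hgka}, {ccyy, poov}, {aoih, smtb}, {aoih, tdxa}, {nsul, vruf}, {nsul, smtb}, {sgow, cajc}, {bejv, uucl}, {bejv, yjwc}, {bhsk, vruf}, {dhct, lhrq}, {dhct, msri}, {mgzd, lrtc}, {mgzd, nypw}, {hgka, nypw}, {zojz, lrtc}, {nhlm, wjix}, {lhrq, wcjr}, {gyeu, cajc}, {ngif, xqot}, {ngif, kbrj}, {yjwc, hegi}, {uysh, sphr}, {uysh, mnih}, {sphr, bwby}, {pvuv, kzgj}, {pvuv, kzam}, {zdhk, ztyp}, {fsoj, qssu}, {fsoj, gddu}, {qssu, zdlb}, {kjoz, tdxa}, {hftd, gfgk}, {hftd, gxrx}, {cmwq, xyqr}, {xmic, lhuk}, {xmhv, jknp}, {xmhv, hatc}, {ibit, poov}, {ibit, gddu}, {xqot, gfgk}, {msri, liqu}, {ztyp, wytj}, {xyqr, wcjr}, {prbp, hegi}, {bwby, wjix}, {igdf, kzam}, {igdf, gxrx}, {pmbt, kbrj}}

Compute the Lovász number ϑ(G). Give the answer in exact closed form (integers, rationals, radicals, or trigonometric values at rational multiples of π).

69*cos(pi/69)/(cos(pi/69) + 1)

Vertex cpdx has 2 neighbors: sgow, cmwq.
Vertex pmbt has 2 neighbors: sleo, kbrj.
N(zdlb) = {sleo, qssu}, |N(zdlb)| = 2.
Vertex gddu has 2 neighbors: fsoj, ibit.
G on 69 vertices is 2-regular; connected 2-regular on 69 ⇒ C_{69}.
A has 35 distinct eigenvalues ≈ [2.0, 1.99171, 1.96692, 1.92583, 1.86879, 1.79626, 1.70884, 1.60726, 1.49237, 1.36511, 1.22653, 1.0778, 0.92013, 0.75484, 0.58329, 0.40691, 0.22716, 0.04553, -0.13648, -0.31737, -0.49562, -0.66976, -0.83835, -1.0, -1.15336, -1.29716, -1.43022, -1.55142, -1.65977, -1.75437, -1.83442, -1.89928, -1.9484, -1.98137, -1.99793].
With N=69: ϑ(G) = 69·(-(-1)*2*cos(pi/69))/(2−(-2*cos(pi/69))) = 69*cos(pi/69)/(cos(pi/69) + 1).
Numerically 34.48211410.
34 ≤ 69*cos(pi/69)/(cos(pi/69) + 1) ≤ 35: both strict.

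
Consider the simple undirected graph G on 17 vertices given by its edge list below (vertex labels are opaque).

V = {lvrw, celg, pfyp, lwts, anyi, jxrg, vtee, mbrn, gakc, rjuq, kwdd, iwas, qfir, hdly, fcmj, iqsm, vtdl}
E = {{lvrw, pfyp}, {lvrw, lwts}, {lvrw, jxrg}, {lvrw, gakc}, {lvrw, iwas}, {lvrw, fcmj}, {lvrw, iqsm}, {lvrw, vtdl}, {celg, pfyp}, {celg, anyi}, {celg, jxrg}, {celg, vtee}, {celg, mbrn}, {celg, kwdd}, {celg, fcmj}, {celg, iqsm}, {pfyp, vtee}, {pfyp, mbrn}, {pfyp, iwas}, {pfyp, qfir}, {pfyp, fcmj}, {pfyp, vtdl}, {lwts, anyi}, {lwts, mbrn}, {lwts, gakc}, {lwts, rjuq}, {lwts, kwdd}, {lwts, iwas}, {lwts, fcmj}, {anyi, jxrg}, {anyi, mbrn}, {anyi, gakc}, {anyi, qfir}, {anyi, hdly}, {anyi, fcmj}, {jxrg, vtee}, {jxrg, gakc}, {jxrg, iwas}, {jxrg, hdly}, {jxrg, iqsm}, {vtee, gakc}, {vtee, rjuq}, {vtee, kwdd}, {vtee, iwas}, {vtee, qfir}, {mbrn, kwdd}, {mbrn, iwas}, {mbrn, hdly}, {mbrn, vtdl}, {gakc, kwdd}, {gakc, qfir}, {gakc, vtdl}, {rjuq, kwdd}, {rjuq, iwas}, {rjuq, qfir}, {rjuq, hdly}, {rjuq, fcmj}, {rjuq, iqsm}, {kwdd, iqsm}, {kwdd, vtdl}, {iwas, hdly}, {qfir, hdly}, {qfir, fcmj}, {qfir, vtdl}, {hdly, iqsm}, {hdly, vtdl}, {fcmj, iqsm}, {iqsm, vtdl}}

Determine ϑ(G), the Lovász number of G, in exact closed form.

deg(gakc) = 8; N(gakc) = {lvrw, lwts, anyi, jxrg, vtee, kwdd, qfir, vtdl}.
N(rjuq) = {lwts, vtee, kwdd, iwas, qfir, hdly, fcmj, iqsm}, |N(rjuq)| = 8.
deg(iwas) = 8; N(iwas) = {lvrw, pfyp, lwts, jxrg, vtee, mbrn, rjuq, hdly}.
Vertex hdly has 8 neighbors: anyi, jxrg, mbrn, rjuq, iwas, qfir, iqsm, vtdl.
8-regular, N=17; SR(17,8,3,4) — a Paley graph.
Distinct eigenvalues (to 3 d.p.): [8.0, 1.562, -2.562].
Lovász (edge-transitive): ϑ = −17·(-sqrt(17)/2 - 1/2)/((8)−(-sqrt(17)/2 - 1/2)) = sqrt(17).
Numerically 4.123105626.

sqrt(17)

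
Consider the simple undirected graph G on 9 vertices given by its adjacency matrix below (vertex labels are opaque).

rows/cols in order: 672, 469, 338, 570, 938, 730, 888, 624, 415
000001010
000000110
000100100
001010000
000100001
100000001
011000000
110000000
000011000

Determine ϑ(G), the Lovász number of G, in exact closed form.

9*cos(pi/9)/(cos(pi/9) + 1)

Vertex 338 has 2 neighbors: 570, 888.
deg(570) = 2; N(570) = {338, 938}.
Vertex 888 has 2 neighbors: 469, 338.
deg(415) = 2; N(415) = {938, 730}.
G on 9 vertices is 2-regular; this is C_{9}, the 9-cycle.
spec(A) ≈ [2.0, 1.532, 0.347, -1.0, -1.879] (distinct, 3 d.p.).
−9·(-2*cos(pi/9)) / ((2)−(-2*cos(pi/9))) = 9*cos(pi/9)/(cos(pi/9) + 1) = ϑ(G).
Numerically 4.3601.
Lovász sandwich 4 ≤ 9*cos(pi/9)/(cos(pi/9) + 1) ≤ 5: both strict.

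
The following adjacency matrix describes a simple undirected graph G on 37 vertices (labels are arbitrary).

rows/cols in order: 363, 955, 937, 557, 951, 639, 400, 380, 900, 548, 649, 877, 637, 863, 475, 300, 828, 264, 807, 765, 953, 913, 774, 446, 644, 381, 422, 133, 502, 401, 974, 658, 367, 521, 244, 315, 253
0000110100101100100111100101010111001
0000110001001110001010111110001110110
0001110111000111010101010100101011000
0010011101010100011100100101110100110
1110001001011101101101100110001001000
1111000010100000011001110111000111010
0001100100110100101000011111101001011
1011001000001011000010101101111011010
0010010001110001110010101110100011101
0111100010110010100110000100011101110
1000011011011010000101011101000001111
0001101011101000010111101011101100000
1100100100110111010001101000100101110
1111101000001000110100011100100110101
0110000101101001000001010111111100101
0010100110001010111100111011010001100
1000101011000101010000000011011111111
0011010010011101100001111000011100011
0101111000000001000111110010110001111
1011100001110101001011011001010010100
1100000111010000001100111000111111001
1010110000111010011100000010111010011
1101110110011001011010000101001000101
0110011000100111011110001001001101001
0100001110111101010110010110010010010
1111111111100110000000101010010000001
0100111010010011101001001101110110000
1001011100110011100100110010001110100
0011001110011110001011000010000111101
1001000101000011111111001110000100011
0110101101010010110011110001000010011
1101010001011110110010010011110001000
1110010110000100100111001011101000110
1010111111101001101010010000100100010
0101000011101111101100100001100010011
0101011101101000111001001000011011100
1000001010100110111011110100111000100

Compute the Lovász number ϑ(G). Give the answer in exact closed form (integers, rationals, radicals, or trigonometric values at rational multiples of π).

deg(644) = 18; N(644) = {955, 400, 380, 900, 649, 877, 637, 863, 300, 264, 765, 953, 446, 381, 422, 401, 367, 315}.
N(363) = {951, 639, 380, 649, 637, 863, 828, 765, 953, 913, 774, 381, 133, 401, 658, 367, 521, 253}, |N(363)| = 18.
deg(133) = 18; N(133) = {363, 557, 639, 400, 380, 649, 877, 475, 300, 828, 765, 774, 446, 422, 974, 658, 367, 244}.
Vertex 557 has 18 neighbors: 937, 639, 400, 380, 548, 877, 863, 264, 807, 765, 774, 381, 133, 502, 401, 658, 244, 315.
Regular of degree 18 on 37 vertices: Paley(37): SR with (k,λ,μ)=(18,8,9).
Distinct eigenvalues (to 6 d.p.): [18.0, 2.541381, -3.541381].
−37·(-sqrt(37)/2 - 1/2) / ((18)−(-sqrt(37)/2 - 1/2)) = sqrt(37) = ϑ(G).
ϑ(G) ≈ 6.082762530.

sqrt(37)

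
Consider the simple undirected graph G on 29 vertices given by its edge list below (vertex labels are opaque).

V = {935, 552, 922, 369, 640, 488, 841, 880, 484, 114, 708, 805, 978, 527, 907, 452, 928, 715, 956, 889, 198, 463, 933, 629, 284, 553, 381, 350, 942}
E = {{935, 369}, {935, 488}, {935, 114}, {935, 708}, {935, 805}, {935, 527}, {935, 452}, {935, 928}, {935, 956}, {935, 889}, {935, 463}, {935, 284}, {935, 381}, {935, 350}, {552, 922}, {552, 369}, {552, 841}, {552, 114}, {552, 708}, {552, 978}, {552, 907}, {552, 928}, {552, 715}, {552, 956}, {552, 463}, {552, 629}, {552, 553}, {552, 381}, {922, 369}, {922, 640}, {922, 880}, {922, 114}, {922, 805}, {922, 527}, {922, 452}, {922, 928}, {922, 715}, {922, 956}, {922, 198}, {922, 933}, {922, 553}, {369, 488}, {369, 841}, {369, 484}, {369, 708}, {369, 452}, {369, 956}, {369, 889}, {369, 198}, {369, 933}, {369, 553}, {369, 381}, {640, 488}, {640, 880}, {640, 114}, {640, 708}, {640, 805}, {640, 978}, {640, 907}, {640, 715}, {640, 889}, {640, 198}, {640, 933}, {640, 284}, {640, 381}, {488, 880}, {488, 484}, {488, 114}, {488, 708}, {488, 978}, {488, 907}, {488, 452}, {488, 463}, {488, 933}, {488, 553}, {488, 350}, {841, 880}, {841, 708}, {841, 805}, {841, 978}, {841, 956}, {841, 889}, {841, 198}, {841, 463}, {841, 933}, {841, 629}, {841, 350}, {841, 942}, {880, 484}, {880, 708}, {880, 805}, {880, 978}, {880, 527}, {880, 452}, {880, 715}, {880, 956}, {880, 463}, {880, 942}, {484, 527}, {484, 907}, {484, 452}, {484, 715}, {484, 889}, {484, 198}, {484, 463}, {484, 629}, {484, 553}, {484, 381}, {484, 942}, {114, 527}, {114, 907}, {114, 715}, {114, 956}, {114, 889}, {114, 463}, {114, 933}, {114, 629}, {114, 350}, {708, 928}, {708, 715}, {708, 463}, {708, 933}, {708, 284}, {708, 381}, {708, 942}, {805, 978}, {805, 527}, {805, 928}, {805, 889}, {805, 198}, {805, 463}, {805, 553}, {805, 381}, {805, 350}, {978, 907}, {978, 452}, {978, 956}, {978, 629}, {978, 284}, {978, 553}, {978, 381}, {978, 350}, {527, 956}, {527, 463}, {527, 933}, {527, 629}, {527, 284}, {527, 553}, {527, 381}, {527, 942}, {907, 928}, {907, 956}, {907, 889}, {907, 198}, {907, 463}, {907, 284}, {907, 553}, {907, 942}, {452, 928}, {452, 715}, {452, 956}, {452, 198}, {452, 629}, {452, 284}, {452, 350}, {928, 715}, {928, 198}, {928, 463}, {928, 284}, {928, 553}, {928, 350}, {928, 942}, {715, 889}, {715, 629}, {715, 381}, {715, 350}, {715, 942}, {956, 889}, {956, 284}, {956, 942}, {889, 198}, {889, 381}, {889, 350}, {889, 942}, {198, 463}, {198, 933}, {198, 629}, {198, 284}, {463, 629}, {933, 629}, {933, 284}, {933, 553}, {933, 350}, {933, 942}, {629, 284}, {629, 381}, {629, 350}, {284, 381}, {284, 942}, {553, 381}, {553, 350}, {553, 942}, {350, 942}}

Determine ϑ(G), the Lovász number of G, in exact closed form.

sqrt(29)

Vertex 284 has 14 neighbors: 935, 640, 708, 978, 527, 907, 452, 928, 956, 198, 933, 629, 381, 942.
deg(114) = 14; N(114) = {935, 552, 922, 640, 488, 527, 907, 715, 956, 889, 463, 933, 629, 350}.
Vertex 640 has 14 neighbors: 922, 488, 880, 114, 708, 805, 978, 907, 715, 889, 198, 933, 284, 381.
deg(553) = 14; N(553) = {552, 922, 369, 488, 484, 805, 978, 527, 907, 928, 933, 381, 350, 942}.
G on 29 vertices is 14-regular; SR(29,14,6,7) — a Paley graph.
spec(A) ≈ [14.0, 2.193, -3.193] (distinct, 3 d.p.).
Lovász (edge-transitive): ϑ = −29·(-sqrt(29)/2 - 1/2)/((14)−(-sqrt(29)/2 - 1/2)) = sqrt(29).
Numerically 5.38516481.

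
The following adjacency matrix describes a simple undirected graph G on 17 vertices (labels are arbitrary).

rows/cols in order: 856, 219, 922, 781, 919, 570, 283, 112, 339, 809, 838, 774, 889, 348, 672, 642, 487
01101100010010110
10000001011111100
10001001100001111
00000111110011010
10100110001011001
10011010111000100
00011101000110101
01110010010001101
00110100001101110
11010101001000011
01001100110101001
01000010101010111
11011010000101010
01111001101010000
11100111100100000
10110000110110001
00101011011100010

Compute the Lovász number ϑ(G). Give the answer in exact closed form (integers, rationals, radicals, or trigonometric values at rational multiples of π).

sqrt(17)

deg(487) = 8; N(487) = {922, 919, 283, 112, 809, 838, 774, 642}.
deg(809) = 8; N(809) = {856, 219, 781, 570, 112, 838, 642, 487}.
Vertex 642 has 8 neighbors: 856, 922, 781, 339, 809, 774, 889, 487.
deg(348) = 8; N(348) = {219, 922, 781, 919, 112, 339, 838, 889}.
17-vertex 8-regular graph: Paley(17): SR with (k,λ,μ)=(8,3,4).
The 3 distinct eigenvalues: [8.0, 1.562, -2.562].
λ_max=8, λ_min=-sqrt(17)/2 - 1/2; ϑ = −17·λ_min/(λ_max−λ_min) = sqrt(17).
≈ 4.123105626 (to 9 d.p.).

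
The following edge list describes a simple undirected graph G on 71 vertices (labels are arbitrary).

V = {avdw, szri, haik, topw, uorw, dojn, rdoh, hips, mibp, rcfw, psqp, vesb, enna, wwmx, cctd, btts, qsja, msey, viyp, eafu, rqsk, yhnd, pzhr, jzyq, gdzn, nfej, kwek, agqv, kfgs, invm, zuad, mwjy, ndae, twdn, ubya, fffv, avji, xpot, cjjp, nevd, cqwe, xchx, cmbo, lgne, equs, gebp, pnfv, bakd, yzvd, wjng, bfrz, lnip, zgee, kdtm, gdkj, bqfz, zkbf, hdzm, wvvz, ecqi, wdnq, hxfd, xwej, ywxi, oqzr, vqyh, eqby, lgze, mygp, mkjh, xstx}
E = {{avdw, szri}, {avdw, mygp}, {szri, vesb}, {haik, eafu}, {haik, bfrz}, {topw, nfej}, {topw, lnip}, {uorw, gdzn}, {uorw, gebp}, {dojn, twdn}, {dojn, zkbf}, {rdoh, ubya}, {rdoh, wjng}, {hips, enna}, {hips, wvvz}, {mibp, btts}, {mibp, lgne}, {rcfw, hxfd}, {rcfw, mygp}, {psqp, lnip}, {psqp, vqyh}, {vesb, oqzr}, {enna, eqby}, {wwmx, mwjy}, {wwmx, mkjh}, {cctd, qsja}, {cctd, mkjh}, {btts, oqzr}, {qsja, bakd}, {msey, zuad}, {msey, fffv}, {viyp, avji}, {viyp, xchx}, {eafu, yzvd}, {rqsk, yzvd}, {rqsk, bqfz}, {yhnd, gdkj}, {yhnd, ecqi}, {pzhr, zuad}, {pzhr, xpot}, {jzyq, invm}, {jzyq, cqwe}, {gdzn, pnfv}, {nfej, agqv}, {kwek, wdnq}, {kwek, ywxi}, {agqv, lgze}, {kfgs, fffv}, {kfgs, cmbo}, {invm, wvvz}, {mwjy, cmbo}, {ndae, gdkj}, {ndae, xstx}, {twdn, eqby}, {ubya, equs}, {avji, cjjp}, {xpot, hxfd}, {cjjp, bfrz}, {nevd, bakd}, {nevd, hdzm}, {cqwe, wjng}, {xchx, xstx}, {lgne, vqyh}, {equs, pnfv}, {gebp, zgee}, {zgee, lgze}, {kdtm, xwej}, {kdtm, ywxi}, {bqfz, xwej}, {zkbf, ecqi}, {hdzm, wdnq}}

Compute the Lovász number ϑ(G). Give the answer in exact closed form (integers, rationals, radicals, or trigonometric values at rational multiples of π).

deg(pzhr) = 2; N(pzhr) = {zuad, xpot}.
N(lgze) = {agqv, zgee}, |N(lgze)| = 2.
Vertex szri has 2 neighbors: avdw, vesb.
N(kdtm) = {xwej, ywxi}, |N(kdtm)| = 2.
Regular of degree 2 on 71 vertices: the odd cycle C_{71}.
spec(A) ≈ [2.0, 1.992, 1.969, 1.93, 1.876, 1.807, 1.725, 1.628, 1.519, 1.398, 1.267, 1.125, 0.974, 0.816, 0.652, 0.482, 0.308, 0.133, -0.044, -0.221, -0.396, -0.567, -0.735, -0.896, -1.051, -1.197, -1.334, -1.46, -1.575, -1.678, -1.768, -1.843, -1.905, -1.951, -1.982, -1.998] (distinct, 3 d.p.).
Lovász (edge-transitive): ϑ = −71·(-2*cos(pi/71))/((2)−(-2*cos(pi/71))) = 71*cos(pi/71)/(cos(pi/71) + 1).
ϑ(G) ≈ 35.4826.
Sandwich: α(G)=35 ≤ ϑ(G)=71*cos(pi/71)/(cos(pi/71) + 1) ≤ χ(Ḡ)=36 (both strict).

71*cos(pi/71)/(cos(pi/71) + 1)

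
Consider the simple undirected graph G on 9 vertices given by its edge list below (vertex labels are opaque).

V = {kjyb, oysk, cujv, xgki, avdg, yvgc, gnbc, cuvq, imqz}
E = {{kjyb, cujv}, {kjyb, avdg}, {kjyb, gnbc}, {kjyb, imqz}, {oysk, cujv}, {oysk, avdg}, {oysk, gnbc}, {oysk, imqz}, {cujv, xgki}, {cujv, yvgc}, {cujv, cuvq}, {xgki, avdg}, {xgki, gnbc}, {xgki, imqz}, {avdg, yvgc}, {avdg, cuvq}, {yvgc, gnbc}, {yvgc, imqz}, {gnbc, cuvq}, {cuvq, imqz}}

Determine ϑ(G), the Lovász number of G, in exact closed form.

N(yvgc) = {cujv, avdg, gnbc, imqz}, |N(yvgc)| = 4.
N(gnbc) = {kjyb, oysk, xgki, yvgc, cuvq}, |N(gnbc)| = 5.
Vertex cuvq has 4 neighbors: cujv, avdg, gnbc, imqz.
deg(avdg) = 5; N(avdg) = {kjyb, oysk, xgki, yvgc, cuvq}.
Complete 2-partite, parts [5, 4]: perfect, ϑ = α = 5.
Numerically 5.000000.
α=5, χ(Ḡ)=5; ϑ=5 lies between (collapsed).

5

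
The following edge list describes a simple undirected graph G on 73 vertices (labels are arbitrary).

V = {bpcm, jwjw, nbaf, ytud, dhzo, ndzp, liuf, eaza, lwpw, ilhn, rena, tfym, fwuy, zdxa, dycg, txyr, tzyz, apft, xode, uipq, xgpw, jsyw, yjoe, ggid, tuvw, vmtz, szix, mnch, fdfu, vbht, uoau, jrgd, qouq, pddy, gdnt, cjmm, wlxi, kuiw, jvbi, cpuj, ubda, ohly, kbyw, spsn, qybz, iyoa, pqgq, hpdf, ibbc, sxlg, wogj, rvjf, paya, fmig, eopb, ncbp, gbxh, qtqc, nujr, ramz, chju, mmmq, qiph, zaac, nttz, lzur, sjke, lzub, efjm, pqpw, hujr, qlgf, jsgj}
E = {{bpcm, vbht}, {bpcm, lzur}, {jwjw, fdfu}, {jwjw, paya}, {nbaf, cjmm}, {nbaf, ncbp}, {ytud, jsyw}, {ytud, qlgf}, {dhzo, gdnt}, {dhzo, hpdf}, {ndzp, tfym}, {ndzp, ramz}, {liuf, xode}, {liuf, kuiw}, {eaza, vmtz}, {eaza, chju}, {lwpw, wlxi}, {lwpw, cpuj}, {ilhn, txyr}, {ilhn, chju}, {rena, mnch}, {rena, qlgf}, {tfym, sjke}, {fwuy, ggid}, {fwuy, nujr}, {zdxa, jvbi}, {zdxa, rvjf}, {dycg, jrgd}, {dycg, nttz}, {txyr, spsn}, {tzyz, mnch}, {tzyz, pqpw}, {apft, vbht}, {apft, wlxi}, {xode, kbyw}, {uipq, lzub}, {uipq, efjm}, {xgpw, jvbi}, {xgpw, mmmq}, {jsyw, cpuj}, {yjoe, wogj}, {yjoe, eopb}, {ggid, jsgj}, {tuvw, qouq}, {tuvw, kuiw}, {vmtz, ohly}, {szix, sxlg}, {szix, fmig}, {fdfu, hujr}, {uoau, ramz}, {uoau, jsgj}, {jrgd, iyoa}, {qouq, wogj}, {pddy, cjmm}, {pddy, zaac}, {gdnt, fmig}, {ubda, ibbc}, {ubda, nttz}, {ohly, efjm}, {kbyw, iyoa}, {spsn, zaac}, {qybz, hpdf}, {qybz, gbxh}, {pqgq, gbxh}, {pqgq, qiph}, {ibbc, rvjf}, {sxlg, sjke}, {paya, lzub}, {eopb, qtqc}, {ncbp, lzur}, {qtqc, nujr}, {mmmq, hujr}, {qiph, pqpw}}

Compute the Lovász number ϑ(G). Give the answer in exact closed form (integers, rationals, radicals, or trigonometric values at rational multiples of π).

73*cos(pi/73)/(cos(pi/73) + 1)

deg(qtqc) = 2; N(qtqc) = {eopb, nujr}.
Vertex gdnt has 2 neighbors: dhzo, fmig.
deg(mnch) = 2; N(mnch) = {rena, tzyz}.
N(qouq) = {tuvw, wogj}, |N(qouq)| = 2.
2-regular, N=73; connected 2-regular on 73 ⇒ C_{73}.
A has 37 distinct eigenvalues ≈ [2.0, 1.9926, 1.9704, 1.9337, 1.8826, 1.8176, 1.7392, 1.6478, 1.5443, 1.4293, 1.3038, 1.1686, 1.0247, 0.8733, 0.7154, 0.5522, 0.3849, 0.2148, 0.043, -0.129, -0.3001, -0.469, -0.6344, -0.7951, -0.9499, -1.0977, -1.2373, -1.3678, -1.4882, -1.5976, -1.6951, -1.7801, -1.8518, -1.9099, -1.9539, -1.9834, -1.9981].
With N=73: ϑ(G) = 73·(-(-1)*2*cos(pi/73))/(2−(-2*cos(pi/73))) = 73*cos(pi/73)/(cos(pi/73) + 1).
ϑ(G) ≈ 36.48309477.
Lovász sandwich 36 ≤ 73*cos(pi/73)/(cos(pi/73) + 1) ≤ 37: both strict.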